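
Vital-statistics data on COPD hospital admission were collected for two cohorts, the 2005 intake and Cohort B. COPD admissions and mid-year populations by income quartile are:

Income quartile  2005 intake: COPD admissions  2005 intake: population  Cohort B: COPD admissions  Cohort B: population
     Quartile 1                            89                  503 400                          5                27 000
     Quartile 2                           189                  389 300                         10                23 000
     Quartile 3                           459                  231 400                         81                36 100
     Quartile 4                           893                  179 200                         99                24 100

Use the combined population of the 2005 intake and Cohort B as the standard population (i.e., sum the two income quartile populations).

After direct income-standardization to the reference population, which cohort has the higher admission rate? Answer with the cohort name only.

Income-specific rates per 10 000 for the 2005 intake: 1.77, 4.85, 19.84, 49.83.
For Cohort B: 1.85, 4.35, 22.44, 41.08.
Combined standard total = 1 413 500; weights = 0.3752, 0.2917, 0.1892, 0.1438.
The 2005 intake: 0.3752×1.77 + 0.2917×4.85 + 0.1892×19.84 + 0.1438×49.83 = 13.0007 per 10 000.
Cohort B: 0.3752×1.85 + 0.2917×4.35 + 0.1892×22.44 + 0.1438×41.08 = 12.1176 per 10 000.
The crude rates (12.51 vs 17.70) would put Cohort B higher, but that reflects its income composition; once standardized to a common income structure, the 2005 intake has the higher underlying rate.

2005 intake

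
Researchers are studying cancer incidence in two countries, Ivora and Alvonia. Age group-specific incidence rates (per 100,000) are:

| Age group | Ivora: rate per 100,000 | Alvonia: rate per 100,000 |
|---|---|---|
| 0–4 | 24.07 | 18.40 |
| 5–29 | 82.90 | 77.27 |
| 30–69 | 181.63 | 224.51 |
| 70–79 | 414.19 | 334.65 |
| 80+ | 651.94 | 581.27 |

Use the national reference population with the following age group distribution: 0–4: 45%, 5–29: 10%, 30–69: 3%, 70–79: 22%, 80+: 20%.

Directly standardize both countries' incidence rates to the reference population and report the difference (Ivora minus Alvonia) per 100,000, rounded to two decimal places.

33.46

Standard weights: 0.45, 0.10, 0.03, 0.22, 0.20.
Ivora: 0.4500×24.07 + 0.1000×82.90 + 0.0300×181.63 + 0.2200×414.19 + 0.2000×651.94 = 246.0802 per 100,000.
Alvonia: 0.4500×18.40 + 0.1000×77.27 + 0.0300×224.51 + 0.2200×334.65 + 0.2000×581.27 = 212.6193 per 100,000.
Difference = 246.0802 − 212.6193 = 33.4609.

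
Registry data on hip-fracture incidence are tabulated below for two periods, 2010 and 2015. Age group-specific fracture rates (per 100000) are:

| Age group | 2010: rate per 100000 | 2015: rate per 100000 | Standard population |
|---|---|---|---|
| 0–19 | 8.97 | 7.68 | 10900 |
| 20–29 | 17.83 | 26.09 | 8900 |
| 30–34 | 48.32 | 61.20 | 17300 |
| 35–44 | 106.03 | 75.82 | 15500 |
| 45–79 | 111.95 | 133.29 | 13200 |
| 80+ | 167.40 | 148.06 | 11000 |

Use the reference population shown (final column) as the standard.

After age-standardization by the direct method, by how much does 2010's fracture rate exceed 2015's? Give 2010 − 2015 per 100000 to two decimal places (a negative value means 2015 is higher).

Standard total = 76800; weights = 0.1419, 0.1159, 0.2253, 0.2018, 0.1719, 0.1432.
2010: 0.1419×8.97 + 0.1159×17.83 + 0.2253×48.32 + 0.2018×106.03 + 0.1719×111.95 + 0.1432×167.40 = 78.8412 per 100000.
2015: 0.1419×7.68 + 0.1159×26.09 + 0.2253×61.20 + 0.2018×75.82 + 0.1719×133.29 + 0.1432×148.06 = 77.3173 per 100000.
Difference = 78.8412 − 77.3173 = 1.5238.

1.52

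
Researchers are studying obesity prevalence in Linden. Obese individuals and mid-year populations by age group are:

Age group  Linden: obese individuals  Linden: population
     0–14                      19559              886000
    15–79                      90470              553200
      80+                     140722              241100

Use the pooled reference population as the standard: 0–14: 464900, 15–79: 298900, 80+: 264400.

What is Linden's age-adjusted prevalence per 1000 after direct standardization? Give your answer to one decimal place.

Age-specific rates per 1000 for Linden: 22.076, 163.539, 583.667.
Standard total = 1028200; weights = 0.4521, 0.2907, 0.2571.
Standardized rate: 0.4521×22.076 + 0.2907×163.539 + 0.2571×583.667 = 207.6117 per 1000.

207.6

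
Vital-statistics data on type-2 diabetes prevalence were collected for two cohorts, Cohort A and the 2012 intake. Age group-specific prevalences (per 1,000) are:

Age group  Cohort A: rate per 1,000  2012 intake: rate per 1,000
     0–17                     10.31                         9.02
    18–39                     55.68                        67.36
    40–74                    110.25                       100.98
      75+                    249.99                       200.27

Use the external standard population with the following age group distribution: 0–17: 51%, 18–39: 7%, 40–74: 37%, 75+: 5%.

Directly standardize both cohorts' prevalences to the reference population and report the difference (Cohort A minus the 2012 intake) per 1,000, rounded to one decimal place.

Standard weights: 0.51, 0.07, 0.37, 0.05.
Cohort A: 0.5100×10.31 + 0.0700×55.68 + 0.3700×110.25 + 0.0500×249.99 = 62.4477 per 1,000.
The 2012 intake: 0.5100×9.02 + 0.0700×67.36 + 0.3700×100.98 + 0.0500×200.27 = 56.6915 per 1,000.
Difference = 62.4477 − 56.6915 = 5.7562.

5.8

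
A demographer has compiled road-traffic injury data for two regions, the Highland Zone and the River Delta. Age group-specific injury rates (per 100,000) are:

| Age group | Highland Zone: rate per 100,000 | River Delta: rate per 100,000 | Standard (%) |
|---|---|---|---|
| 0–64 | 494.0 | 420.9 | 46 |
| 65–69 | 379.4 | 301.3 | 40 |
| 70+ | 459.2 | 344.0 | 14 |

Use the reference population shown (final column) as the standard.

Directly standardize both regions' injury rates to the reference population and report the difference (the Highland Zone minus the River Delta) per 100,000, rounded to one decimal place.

81.0

Standard weights: 0.46, 0.40, 0.14.
The Highland Zone: 0.4600×494.0 + 0.4000×379.4 + 0.1400×459.2 = 443.2880 per 100,000.
The River Delta: 0.4600×420.9 + 0.4000×301.3 + 0.1400×344.0 = 362.2940 per 100,000.
Difference = 443.2880 − 362.2940 = 80.9940.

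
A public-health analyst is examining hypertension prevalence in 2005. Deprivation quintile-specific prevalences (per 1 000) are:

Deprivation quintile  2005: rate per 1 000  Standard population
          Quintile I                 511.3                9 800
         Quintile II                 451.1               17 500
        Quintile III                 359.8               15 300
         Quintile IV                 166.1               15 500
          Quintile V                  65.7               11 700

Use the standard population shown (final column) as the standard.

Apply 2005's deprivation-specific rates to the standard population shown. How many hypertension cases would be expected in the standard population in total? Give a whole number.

21753

Expected hypertension cases = Σ (standard pop × deprivation-specific rate ÷ 1 000)
= 9 800×511.3/1 000 + 17 500×451.1/1 000 + 15 300×359.8/1 000 + 15 500×166.1/1 000 + 11 700×65.7/1 000
= 5010.74 + 7894.25 + 5504.94 + 2574.55 + 768.69 = 21753.17.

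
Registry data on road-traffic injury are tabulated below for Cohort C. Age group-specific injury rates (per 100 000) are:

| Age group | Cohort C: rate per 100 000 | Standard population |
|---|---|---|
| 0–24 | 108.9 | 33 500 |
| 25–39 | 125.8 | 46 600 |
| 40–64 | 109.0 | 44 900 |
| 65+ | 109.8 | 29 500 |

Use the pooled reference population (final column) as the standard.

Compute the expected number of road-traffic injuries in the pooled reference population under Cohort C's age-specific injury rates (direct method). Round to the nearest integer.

176

Expected road-traffic injuries = Σ (standard pop × age-specific rate ÷ 100 000)
= 33 500×108.9/100 000 + 46 600×125.8/100 000 + 44 900×109.0/100 000 + 29 500×109.8/100 000
= 36.48 + 58.62 + 48.94 + 32.39 = 176.44.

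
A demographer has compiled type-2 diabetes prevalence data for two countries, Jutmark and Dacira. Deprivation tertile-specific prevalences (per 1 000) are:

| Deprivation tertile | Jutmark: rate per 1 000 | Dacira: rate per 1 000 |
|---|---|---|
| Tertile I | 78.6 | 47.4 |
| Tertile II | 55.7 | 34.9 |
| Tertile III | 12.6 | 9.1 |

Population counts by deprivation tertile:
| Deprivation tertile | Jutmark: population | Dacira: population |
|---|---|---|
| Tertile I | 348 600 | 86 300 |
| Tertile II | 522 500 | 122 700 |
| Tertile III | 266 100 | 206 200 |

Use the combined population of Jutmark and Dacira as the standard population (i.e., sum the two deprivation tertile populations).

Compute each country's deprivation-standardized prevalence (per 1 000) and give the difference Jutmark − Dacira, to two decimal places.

18.45

Combined standard total = 1 552 400; weights = 0.2801, 0.4156, 0.3042.
Jutmark: 0.2801×78.6 + 0.4156×55.7 + 0.3042×12.6 = 49.0027 per 1 000.
Dacira: 0.2801×47.4 + 0.4156×34.9 + 0.3042×9.1 = 30.5525 per 1 000.
Difference = 49.0027 − 30.5525 = 18.4502.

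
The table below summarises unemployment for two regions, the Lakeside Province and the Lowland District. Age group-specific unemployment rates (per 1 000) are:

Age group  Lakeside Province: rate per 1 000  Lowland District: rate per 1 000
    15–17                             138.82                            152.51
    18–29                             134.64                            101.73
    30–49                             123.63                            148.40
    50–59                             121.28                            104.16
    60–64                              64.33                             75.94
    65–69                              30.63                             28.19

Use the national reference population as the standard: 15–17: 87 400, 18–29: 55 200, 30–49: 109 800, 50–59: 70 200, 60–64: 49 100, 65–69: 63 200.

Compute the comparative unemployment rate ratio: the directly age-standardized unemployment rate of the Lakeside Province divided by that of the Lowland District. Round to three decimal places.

Standard total = 434 900; weights = 0.2010, 0.1269, 0.2525, 0.1614, 0.1129, 0.1453.
The Lakeside Province: 0.2010×138.82 + 0.1269×134.64 + 0.2525×123.63 + 0.1614×121.28 + 0.1129×64.33 + 0.1453×30.63 = 107.4910 per 1 000.
The Lowland District: 0.2010×152.51 + 0.1269×101.73 + 0.2525×148.40 + 0.1614×104.16 + 0.1129×75.94 + 0.1453×28.19 = 110.5116 per 1 000.
Ratio = 107.4910 ÷ 110.5116 = 0.97267.

0.973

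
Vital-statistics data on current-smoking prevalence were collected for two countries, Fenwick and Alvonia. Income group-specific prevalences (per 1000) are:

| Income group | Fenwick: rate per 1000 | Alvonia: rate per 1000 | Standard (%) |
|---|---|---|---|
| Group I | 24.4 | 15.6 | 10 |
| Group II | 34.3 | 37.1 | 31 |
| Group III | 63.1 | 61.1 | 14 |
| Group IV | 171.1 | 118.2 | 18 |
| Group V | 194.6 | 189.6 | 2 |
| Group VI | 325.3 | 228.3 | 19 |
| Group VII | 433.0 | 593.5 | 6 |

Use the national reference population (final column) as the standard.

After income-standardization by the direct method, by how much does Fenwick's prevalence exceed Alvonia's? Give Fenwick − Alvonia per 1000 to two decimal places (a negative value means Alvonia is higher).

Standard weights: 0.10, 0.31, 0.14, 0.18, 0.02, 0.19, 0.06.
Fenwick: 0.1000×24.4 + 0.3100×34.3 + 0.1400×63.1 + 0.1800×171.1 + 0.0200×194.6 + 0.1900×325.3 + 0.0600×433.0 = 144.3840 per 1000.
Alvonia: 0.1000×15.6 + 0.3100×37.1 + 0.1400×61.1 + 0.1800×118.2 + 0.0200×189.6 + 0.1900×228.3 + 0.0600×593.5 = 125.6700 per 1000.
Difference = 144.3840 − 125.6700 = 18.7140.

18.71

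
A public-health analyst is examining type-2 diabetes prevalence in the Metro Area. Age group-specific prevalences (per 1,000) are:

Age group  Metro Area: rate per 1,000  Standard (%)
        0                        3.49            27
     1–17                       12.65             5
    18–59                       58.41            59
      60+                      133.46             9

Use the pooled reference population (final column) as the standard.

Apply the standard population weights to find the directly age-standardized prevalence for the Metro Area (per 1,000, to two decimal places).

48.05

Standard weights: 0.27, 0.05, 0.59, 0.09.
Standardized rate: 0.2700×3.49 + 0.0500×12.65 + 0.5900×58.41 + 0.0900×133.46 = 48.0481 per 1,000.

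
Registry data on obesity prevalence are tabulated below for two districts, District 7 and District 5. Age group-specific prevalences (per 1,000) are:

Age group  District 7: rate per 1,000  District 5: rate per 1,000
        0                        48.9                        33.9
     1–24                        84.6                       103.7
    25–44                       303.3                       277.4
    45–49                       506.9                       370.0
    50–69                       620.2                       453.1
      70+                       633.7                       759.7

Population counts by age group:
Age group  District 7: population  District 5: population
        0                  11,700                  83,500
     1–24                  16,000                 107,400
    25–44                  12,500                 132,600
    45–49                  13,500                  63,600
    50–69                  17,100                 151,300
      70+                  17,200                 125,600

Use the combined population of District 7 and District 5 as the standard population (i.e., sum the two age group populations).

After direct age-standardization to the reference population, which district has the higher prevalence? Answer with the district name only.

Combined standard total = 752,000; weights = 0.1266, 0.1641, 0.1930, 0.1025, 0.2239, 0.1899.
District 7: 0.1266×48.9 + 0.1641×84.6 + 0.1930×303.3 + 0.1025×506.9 + 0.2239×620.2 + 0.1899×633.7 = 389.7869 per 1,000.
District 5: 0.1266×33.9 + 0.1641×103.7 + 0.1930×277.4 + 0.1025×370.0 + 0.2239×453.1 + 0.1899×759.7 = 358.4957 per 1,000.

District 7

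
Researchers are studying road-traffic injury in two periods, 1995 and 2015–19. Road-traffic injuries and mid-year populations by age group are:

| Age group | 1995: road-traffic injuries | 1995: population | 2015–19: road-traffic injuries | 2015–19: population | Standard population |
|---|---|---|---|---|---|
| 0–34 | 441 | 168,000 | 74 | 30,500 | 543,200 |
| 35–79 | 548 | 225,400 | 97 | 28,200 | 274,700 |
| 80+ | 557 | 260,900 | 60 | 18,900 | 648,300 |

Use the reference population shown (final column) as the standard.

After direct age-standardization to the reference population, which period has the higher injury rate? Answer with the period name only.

2015–19

Age-specific rates per 100,000 for 1995: 262.50, 243.12, 213.49.
For 2015–19: 242.62, 343.97, 317.46.
Standard total = 1,466,200; weights = 0.3705, 0.1874, 0.4422.
1995: 0.3705×262.50 + 0.1874×243.12 + 0.4422×213.49 = 237.2000 per 100,000.
2015–19: 0.3705×242.62 + 0.1874×343.97 + 0.4422×317.46 = 294.7015 per 100,000.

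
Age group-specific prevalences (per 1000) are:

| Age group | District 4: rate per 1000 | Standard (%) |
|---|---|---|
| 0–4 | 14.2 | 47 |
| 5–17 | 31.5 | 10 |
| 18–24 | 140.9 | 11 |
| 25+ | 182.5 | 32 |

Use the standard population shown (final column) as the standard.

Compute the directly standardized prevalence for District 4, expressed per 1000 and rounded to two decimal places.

83.72

Standard weights: 0.47, 0.10, 0.11, 0.32.
Standardized rate: 0.4700×14.2 + 0.1000×31.5 + 0.1100×140.9 + 0.3200×182.5 = 83.7230 per 1000.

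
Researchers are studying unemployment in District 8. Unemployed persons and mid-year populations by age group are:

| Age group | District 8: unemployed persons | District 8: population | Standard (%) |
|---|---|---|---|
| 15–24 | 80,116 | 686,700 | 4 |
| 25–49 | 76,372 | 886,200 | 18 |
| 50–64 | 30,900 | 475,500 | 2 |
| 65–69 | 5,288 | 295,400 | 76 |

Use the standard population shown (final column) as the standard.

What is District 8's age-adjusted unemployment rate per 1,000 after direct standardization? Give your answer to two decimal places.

35.08

Age-specific rates per 1,000 for District 8: 116.668, 86.179, 64.984, 17.901.
Standard weights: 0.04, 0.18, 0.02, 0.76.
Standardized rate: 0.0400×116.668 + 0.1800×86.179 + 0.0200×64.984 + 0.7600×17.901 = 35.0835 per 1,000.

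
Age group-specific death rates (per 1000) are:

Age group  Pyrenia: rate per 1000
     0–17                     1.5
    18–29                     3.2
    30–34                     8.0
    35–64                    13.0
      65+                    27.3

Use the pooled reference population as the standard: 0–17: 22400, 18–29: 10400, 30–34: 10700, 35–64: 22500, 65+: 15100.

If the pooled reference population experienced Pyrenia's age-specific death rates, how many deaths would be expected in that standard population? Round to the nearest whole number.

Expected deaths = Σ (standard pop × age-specific rate ÷ 1000)
= 22400×1.5/1000 + 10400×3.2/1000 + 10700×8.0/1000 + 22500×13.0/1000 + 15100×27.3/1000
= 33.60 + 33.28 + 85.60 + 292.50 + 412.23 = 857.21.

857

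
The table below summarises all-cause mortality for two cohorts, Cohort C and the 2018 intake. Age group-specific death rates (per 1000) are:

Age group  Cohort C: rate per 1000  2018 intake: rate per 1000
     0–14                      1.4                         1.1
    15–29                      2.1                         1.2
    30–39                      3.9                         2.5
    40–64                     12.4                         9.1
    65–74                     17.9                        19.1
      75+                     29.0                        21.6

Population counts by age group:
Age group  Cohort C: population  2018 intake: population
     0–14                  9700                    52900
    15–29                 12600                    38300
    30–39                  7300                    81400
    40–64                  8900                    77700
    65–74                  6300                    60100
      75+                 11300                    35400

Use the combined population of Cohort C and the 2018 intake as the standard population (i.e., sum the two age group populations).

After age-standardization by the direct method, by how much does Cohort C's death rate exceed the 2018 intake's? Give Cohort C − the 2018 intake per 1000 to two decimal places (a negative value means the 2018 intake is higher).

Combined standard total = 401900; weights = 0.1558, 0.1266, 0.2207, 0.2155, 0.1652, 0.1162.
Cohort C: 0.1558×1.4 + 0.1266×2.1 + 0.2207×3.9 + 0.2155×12.4 + 0.1652×17.9 + 0.1162×29.0 = 10.3438 per 1000.
The 2018 intake: 0.1558×1.1 + 0.1266×1.2 + 0.2207×2.5 + 0.2155×9.1 + 0.1652×19.1 + 0.1162×21.6 = 8.5014 per 1000.
Difference = 10.3438 − 8.5014 = 1.8424.

1.84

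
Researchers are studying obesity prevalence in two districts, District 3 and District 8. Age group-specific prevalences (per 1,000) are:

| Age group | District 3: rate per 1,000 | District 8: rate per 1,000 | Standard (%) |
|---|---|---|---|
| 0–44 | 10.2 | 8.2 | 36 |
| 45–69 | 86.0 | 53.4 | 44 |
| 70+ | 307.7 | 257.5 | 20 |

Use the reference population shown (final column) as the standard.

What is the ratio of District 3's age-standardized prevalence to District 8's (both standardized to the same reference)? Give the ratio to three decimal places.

Standard weights: 0.36, 0.44, 0.20.
District 3: 0.3600×10.2 + 0.4400×86.0 + 0.2000×307.7 = 103.0520 per 1,000.
District 8: 0.3600×8.2 + 0.4400×53.4 + 0.2000×257.5 = 77.9480 per 1,000.
Ratio = 103.0520 ÷ 77.9480 = 1.32206.

1.322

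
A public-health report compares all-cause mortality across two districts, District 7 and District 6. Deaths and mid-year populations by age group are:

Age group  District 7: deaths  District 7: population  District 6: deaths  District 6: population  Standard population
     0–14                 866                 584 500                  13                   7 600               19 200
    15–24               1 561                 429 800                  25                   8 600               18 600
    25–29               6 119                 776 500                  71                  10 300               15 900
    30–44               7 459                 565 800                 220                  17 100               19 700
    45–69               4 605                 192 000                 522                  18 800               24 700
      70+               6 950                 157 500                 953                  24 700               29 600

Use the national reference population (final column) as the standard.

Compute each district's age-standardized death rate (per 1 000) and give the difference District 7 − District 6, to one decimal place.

0.8

Age-specific rates per 1 000 for District 7: 1.482, 3.632, 7.880, 13.183, 23.984, 44.127.
For District 6: 1.711, 2.907, 6.893, 12.865, 27.766, 38.583.
Standard total = 127 700; weights = 0.1504, 0.1457, 0.1245, 0.1543, 0.1934, 0.2318.
District 7: 0.1504×1.482 + 0.1457×3.632 + 0.1245×7.880 + 0.1543×13.183 + 0.1934×23.984 + 0.2318×44.127 = 18.6341 per 1 000.
District 6: 0.1504×1.711 + 0.1457×2.907 + 0.1245×6.893 + 0.1543×12.865 + 0.1934×27.766 + 0.2318×38.583 = 17.8374 per 1 000.
Difference = 18.6341 − 17.8374 = 0.7967.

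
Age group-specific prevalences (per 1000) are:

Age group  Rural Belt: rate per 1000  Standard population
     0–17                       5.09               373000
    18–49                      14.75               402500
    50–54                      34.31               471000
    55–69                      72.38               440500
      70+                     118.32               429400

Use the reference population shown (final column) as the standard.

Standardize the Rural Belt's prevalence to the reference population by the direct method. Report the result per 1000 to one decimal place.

50.4

Standard total = 2116400; weights = 0.1762, 0.1902, 0.2225, 0.2081, 0.2029.
Standardized rate: 0.1762×5.09 + 0.1902×14.75 + 0.2225×34.31 + 0.2081×72.38 + 0.2029×118.32 = 50.4089 per 1000.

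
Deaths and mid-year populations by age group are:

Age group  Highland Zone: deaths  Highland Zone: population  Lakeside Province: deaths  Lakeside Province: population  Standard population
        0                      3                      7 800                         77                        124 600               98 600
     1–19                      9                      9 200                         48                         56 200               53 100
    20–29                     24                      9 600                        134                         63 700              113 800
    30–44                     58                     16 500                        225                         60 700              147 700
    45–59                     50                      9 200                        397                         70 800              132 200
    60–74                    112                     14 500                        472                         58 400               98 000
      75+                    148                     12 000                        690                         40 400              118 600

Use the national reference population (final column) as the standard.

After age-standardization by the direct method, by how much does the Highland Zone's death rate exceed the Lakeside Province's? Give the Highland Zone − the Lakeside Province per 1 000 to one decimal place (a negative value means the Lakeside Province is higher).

Age-specific rates per 1 000 for the Highland Zone: 0.385, 0.978, 2.500, 3.515, 5.435, 7.724, 12.333.
For the Lakeside Province: 0.618, 0.854, 2.104, 3.707, 5.607, 8.082, 17.079.
Standard total = 762 000; weights = 0.1294, 0.0697, 0.1493, 0.1938, 0.1735, 0.1286, 0.1556.
The Highland Zone: 0.1294×0.385 + 0.0697×0.978 + 0.1493×2.500 + 0.1938×3.515 + 0.1735×5.435 + 0.1286×7.724 + 0.1556×12.333 = 5.0285 per 1 000.
The Lakeside Province: 0.1294×0.618 + 0.0697×0.854 + 0.1493×2.104 + 0.1938×3.707 + 0.1735×5.607 + 0.1286×8.082 + 0.1556×17.079 = 5.8427 per 1 000.
Difference = 5.0285 − 5.8427 = -0.8141.

-0.8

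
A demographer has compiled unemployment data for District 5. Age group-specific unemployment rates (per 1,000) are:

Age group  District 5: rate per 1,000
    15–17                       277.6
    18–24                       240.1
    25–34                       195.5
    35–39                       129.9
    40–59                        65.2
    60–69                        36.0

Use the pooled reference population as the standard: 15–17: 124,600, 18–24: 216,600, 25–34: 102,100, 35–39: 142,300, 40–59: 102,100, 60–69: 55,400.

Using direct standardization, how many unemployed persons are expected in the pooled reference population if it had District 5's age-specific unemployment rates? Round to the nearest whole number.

133691

Expected unemployed persons = Σ (standard pop × age-specific rate ÷ 1,000)
= 124,600×277.6/1,000 + 216,600×240.1/1,000 + 102,100×195.5/1,000 + 142,300×129.9/1,000 + 102,100×65.2/1,000 + 55,400×36.0/1,000
= 34588.96 + 52005.66 + 19960.55 + 18484.77 + 6656.92 + 1994.40 = 133691.26.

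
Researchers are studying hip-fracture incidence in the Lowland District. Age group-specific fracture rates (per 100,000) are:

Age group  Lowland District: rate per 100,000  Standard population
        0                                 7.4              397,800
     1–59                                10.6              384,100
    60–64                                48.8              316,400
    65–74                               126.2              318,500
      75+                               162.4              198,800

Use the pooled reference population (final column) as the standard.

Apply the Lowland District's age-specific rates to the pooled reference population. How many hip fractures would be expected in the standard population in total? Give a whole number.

Expected hip fractures = Σ (standard pop × age-specific rate ÷ 100,000)
= 397,800×7.4/100,000 + 384,100×10.6/100,000 + 316,400×48.8/100,000 + 318,500×126.2/100,000 + 198,800×162.4/100,000
= 29.44 + 40.71 + 154.40 + 401.95 + 322.85 = 949.35.

949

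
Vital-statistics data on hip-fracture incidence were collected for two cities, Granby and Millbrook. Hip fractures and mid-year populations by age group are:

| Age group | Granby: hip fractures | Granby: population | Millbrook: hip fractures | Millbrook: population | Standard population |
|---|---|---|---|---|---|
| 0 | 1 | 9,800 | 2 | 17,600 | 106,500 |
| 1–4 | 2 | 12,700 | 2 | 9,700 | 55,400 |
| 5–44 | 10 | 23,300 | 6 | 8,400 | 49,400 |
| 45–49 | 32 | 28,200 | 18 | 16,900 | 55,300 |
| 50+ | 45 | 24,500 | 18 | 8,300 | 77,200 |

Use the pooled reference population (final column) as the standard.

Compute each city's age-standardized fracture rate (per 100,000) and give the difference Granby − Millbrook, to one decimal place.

-11.6

Age-specific rates per 100,000 for Granby: 10.20, 15.75, 42.92, 113.48, 183.67.
For Millbrook: 11.36, 20.62, 71.43, 106.51, 216.87.
Standard total = 343,800; weights = 0.3098, 0.1611, 0.1437, 0.1608, 0.2245.
Granby: 0.3098×10.20 + 0.1611×15.75 + 0.1437×42.92 + 0.1608×113.48 + 0.2245×183.67 = 71.3616 per 100,000.
Millbrook: 0.3098×11.36 + 0.1611×20.62 + 0.1437×71.43 + 0.1608×106.51 + 0.2245×216.87 = 82.9354 per 100,000.
Difference = 71.3616 − 82.9354 = -11.5738.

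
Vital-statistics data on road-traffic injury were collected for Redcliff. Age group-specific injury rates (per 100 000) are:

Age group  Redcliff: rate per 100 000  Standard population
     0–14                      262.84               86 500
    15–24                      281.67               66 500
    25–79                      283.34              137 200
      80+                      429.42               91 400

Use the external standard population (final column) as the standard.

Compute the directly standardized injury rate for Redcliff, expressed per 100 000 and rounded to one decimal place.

Standard total = 381 600; weights = 0.2267, 0.1743, 0.3595, 0.2395.
Standardized rate: 0.2267×262.84 + 0.1743×281.67 + 0.3595×283.34 + 0.2395×429.42 = 313.3909 per 100 000.

313.4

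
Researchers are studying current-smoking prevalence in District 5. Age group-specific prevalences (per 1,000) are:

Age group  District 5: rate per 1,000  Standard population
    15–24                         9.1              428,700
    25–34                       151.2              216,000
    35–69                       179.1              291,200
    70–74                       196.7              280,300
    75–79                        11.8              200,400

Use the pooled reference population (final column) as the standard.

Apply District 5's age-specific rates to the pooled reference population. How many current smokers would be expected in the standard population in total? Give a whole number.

146214

Expected current smokers = Σ (standard pop × age-specific rate ÷ 1,000)
= 428,700×9.1/1,000 + 216,000×151.2/1,000 + 291,200×179.1/1,000 + 280,300×196.7/1,000 + 200,400×11.8/1,000
= 3901.17 + 32659.20 + 52153.92 + 55135.01 + 2364.72 = 146214.02.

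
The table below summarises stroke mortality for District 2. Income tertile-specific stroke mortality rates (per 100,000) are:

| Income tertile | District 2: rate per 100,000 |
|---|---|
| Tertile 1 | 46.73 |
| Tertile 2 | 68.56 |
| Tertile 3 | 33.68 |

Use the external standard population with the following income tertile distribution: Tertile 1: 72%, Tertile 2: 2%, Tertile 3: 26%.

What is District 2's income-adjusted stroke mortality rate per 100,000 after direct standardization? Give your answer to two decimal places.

43.77

Standard weights: 0.72, 0.02, 0.26.
Standardized rate: 0.7200×46.73 + 0.0200×68.56 + 0.2600×33.68 = 43.7736 per 100,000.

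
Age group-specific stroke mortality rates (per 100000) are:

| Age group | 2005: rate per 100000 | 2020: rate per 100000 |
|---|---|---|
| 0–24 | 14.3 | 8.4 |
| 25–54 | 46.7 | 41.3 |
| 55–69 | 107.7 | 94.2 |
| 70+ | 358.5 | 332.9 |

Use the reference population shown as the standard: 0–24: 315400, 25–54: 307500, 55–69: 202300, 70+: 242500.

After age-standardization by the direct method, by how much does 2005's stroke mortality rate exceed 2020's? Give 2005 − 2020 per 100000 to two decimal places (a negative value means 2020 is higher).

Standard total = 1067700; weights = 0.2954, 0.2880, 0.1895, 0.2271.
2005: 0.2954×14.3 + 0.2880×46.7 + 0.1895×107.7 + 0.2271×358.5 = 119.5040 per 100000.
2020: 0.2954×8.4 + 0.2880×41.3 + 0.1895×94.2 + 0.2271×332.9 = 107.8337 per 100000.
Difference = 119.5040 − 107.8337 = 11.6703.

11.67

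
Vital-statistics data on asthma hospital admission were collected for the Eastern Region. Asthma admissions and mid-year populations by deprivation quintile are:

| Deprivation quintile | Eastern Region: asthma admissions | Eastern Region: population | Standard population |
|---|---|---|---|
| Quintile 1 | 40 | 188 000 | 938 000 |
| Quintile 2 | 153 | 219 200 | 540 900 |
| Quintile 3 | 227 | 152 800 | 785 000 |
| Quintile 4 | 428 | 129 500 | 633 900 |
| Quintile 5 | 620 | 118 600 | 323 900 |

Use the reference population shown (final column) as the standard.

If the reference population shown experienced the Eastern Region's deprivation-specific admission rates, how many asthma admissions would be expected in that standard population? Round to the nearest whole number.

5532

Deprivation-specific rates per 10 000 for the Eastern Region: 2.13, 6.98, 14.86, 33.05, 52.28.
Expected asthma admissions = Σ (standard pop × deprivation-specific rate ÷ 10 000)
= 938 000×2.13/10 000 + 540 900×6.98/10 000 + 785 000×14.86/10 000 + 633 900×33.05/10 000 + 323 900×52.28/10 000
= 199.57 + 377.54 + 1166.20 + 2095.05 + 1693.24 = 5531.61.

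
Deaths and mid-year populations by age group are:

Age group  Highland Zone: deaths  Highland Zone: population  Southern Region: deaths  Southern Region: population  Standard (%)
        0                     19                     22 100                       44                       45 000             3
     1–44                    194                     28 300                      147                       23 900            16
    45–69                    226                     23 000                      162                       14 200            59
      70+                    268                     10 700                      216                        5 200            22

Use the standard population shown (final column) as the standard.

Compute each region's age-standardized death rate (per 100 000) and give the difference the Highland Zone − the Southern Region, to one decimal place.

Age-specific rates per 100 000 for the Highland Zone: 85.97, 685.51, 982.61, 2504.67.
For the Southern Region: 97.78, 615.06, 1140.85, 4153.85.
Standard weights: 0.03, 0.16, 0.59, 0.22.
The Highland Zone: 0.0300×85.97 + 0.1600×685.51 + 0.5900×982.61 + 0.2200×2504.67 = 1243.0283 per 100 000.
The Southern Region: 0.0300×97.78 + 0.1600×615.06 + 0.5900×1140.85 + 0.2200×4153.85 = 1688.2881 per 100 000.
Difference = 1243.0283 − 1688.2881 = -445.2598.

-445.3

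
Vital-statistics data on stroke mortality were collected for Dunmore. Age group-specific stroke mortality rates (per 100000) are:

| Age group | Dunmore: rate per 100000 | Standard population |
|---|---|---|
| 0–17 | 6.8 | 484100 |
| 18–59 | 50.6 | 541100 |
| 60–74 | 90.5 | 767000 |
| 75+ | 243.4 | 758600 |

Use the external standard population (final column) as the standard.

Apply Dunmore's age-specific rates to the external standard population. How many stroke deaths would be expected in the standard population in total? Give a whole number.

Expected stroke deaths = Σ (standard pop × age-specific rate ÷ 100000)
= 484100×6.8/100000 + 541100×50.6/100000 + 767000×90.5/100000 + 758600×243.4/100000
= 32.92 + 273.80 + 694.13 + 1846.43 = 2847.28.

2847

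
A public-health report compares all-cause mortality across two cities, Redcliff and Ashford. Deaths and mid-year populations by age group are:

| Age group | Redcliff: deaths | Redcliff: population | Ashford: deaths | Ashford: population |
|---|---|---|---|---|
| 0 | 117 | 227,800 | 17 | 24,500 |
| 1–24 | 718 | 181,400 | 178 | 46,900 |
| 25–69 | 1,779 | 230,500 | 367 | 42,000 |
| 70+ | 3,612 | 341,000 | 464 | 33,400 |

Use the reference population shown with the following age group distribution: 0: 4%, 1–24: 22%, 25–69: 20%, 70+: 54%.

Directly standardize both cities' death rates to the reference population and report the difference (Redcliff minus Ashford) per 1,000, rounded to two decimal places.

-1.96

Age-specific rates per 1,000 for Redcliff: 0.514, 3.958, 7.718, 10.592.
For Ashford: 0.694, 3.795, 8.738, 13.892.
Standard weights: 0.04, 0.22, 0.20, 0.54.
Redcliff: 0.0400×0.514 + 0.2200×3.958 + 0.2000×7.718 + 0.5400×10.592 = 8.1548 per 1,000.
Ashford: 0.0400×0.694 + 0.2200×3.795 + 0.2000×8.738 + 0.5400×13.892 = 10.1121 per 1,000.
Difference = 8.1548 − 10.1121 = -1.9573.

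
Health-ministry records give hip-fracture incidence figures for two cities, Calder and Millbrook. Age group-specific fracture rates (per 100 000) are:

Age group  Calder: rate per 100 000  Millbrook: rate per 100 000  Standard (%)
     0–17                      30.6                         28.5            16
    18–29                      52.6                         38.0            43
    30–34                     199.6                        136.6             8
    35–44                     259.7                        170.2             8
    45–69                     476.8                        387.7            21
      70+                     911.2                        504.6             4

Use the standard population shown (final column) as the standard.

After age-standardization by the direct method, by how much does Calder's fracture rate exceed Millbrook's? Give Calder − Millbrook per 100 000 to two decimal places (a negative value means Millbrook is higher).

Standard weights: 0.16, 0.43, 0.08, 0.08, 0.21, 0.04.
Calder: 0.1600×30.6 + 0.4300×52.6 + 0.0800×199.6 + 0.0800×259.7 + 0.2100×476.8 + 0.0400×911.2 = 200.8340 per 100 000.
Millbrook: 0.1600×28.5 + 0.4300×38.0 + 0.0800×136.6 + 0.0800×170.2 + 0.2100×387.7 + 0.0400×504.6 = 147.0450 per 100 000.
Difference = 200.8340 − 147.0450 = 53.7890.

53.79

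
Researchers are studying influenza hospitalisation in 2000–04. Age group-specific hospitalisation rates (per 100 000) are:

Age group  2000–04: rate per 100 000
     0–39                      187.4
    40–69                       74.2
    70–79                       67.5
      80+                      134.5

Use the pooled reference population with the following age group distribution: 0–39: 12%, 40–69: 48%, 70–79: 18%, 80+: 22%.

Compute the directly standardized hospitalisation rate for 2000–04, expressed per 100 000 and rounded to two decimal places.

Standard weights: 0.12, 0.48, 0.18, 0.22.
Standardized rate: 0.1200×187.4 + 0.4800×74.2 + 0.1800×67.5 + 0.2200×134.5 = 99.8440 per 100 000.

99.84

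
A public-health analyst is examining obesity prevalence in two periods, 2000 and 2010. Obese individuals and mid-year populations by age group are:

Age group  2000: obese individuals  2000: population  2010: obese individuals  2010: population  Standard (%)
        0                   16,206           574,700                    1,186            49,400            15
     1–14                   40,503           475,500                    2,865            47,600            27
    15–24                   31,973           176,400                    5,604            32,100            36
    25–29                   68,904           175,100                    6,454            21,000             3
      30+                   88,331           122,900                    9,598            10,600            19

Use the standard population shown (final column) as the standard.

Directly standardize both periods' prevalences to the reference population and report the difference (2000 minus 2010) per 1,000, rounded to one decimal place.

Age-specific rates per 1,000 for 2000: 28.199, 85.180, 181.253, 393.512, 718.723.
For 2010: 24.008, 60.189, 174.579, 307.333, 905.472.
Standard weights: 0.15, 0.27, 0.36, 0.03, 0.19.
2000: 0.1500×28.199 + 0.2700×85.180 + 0.3600×181.253 + 0.0300×393.512 + 0.1900×718.723 = 240.8421 per 1,000.
2010: 0.1500×24.008 + 0.2700×60.189 + 0.3600×174.579 + 0.0300×307.333 + 0.1900×905.472 = 263.9605 per 1,000.
Difference = 240.8421 − 263.9605 = -23.1184.

-23.1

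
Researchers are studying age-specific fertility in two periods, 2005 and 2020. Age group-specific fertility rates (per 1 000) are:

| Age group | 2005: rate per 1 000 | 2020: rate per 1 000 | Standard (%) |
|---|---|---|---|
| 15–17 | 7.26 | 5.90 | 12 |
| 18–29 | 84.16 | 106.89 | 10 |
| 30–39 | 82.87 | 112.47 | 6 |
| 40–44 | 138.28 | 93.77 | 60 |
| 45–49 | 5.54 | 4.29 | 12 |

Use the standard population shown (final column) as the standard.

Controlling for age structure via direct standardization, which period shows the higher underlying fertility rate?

Standard weights: 0.12, 0.10, 0.06, 0.60, 0.12.
2005: 0.1200×7.26 + 0.1000×84.16 + 0.0600×82.87 + 0.6000×138.28 + 0.1200×5.54 = 97.8922 per 1 000.
2020: 0.1200×5.90 + 0.1000×106.89 + 0.0600×112.47 + 0.6000×93.77 + 0.1200×4.29 = 74.9220 per 1 000.

2005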